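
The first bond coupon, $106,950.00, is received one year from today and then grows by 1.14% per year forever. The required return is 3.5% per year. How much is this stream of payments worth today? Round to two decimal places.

Periodic rate r = 0.035 per year.
Growing perpetuity (Gordon): PV = PMT₁ / (r − g) = 106,950 / (r − 0.0114) = $4,531,779.66.

$4,531,779.66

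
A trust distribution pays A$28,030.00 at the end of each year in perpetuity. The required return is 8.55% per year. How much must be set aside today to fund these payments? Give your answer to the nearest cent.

A$327,836.26

Periodic rate r = 0.0855 per year.
Level perpetuity: PV = PMT / r = 28,030 / (0.0855) = A$327,836.26.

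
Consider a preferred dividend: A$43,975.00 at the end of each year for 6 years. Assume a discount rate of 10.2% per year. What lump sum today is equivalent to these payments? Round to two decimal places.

A$190,405.27

This is an ordinary annuity: 6 payments of A$43,975.00 at the end of each year.
Periodic rate r = 0.102 per year.
PV = PMT × [(1 − (1+r)^−n)/r] = 43,975 × [1 − (1+r)^−6] / r = A$190,405.27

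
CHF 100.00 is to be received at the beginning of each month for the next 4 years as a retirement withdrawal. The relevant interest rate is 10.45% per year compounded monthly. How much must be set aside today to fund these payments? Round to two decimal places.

CHF 3,943.46

This is an annuity due: 48 payments of CHF 100.00 at the beginning of each month.
Periodic rate r = 0.1045/12 per month; n is counted in months.
PV = PMT × [(1 − (1+r)^−n)/r] × (1+r) = 100 × [1 − (1+r)^−48] / r × (1+r) = CHF 3,943.46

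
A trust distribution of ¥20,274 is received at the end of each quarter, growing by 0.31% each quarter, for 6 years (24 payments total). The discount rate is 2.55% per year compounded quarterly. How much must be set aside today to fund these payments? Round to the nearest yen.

Periodic rate r = 0.0255/4 per quarter; n is counted in quarters.
Growing ordinary annuity: PV = PMT₁ × [1 − ((1+g)/(1+r))^n] / (r − g) = 20,274 × [1 − ((1+0.0031)/(1+r))^24] / (r − 0.0031) = ¥465,824.

¥465,824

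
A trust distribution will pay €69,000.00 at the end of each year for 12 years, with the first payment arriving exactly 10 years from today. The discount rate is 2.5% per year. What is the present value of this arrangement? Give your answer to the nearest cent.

Ordinary annuity of 12 payments, first payment at period 10.
Periodic rate r = 0.025 per year.
The ordinary-annuity PV formula values the stream one period before the first payment (period 9); discount that back 9 periods:
PV₀ = 69,000 × [1 − (1+r)^−12] / r × (1+r)^−9 = €566,744.13

€566,744.13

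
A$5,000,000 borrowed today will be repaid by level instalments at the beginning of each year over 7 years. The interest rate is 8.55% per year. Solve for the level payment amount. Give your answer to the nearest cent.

A$901,429.08

Level annuity due; solve PV = PMT × [(1 − (1+r)^−n)/r] × (1+r) for PMT.
Periodic rate r = 0.0855 per year.
With n = 7: PMT = 5,000,000 / ([(1 − (1+r)^−n)/r] × (1+r)) = A$901,429.08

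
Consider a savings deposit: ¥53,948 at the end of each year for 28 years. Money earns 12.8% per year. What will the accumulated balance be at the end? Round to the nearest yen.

¥11,864,804

This is an ordinary annuity: 28 deposits of ¥53,948 at the end of each year.
Periodic rate r = 0.128 per year.
FV = PMT × [((1+r)^n − 1)/r] = 53,948 × [(1+r)^28 − 1] / r = ¥11,864,804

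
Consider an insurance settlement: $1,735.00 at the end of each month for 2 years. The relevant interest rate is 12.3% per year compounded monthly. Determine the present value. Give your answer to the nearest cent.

$36,747.81

This is an ordinary annuity: 24 payments of $1,735.00 at the end of each month.
Periodic rate r = 0.123/12 per month; n is counted in months.
PV = PMT × [(1 − (1+r)^−n)/r] = 1,735 × [1 − (1+r)^−24] / r = $36,747.81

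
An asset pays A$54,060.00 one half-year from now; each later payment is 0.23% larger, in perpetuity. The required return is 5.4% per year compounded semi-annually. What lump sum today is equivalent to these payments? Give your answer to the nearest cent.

Periodic rate r = 0.054/2 per half-year.
Growing perpetuity (Gordon): PV = PMT₁ / (r − g) = 54,060 / (r − 0.0023) = A$2,188,663.97.

A$2,188,663.97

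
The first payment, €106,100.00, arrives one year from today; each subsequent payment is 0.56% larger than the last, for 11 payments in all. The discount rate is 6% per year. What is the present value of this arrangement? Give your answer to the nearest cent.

€857,846.44

Periodic rate r = 0.06 per year.
Growing ordinary annuity: PV = PMT₁ × [1 − ((1+g)/(1+r))^n] / (r − g) = 106,100 × [1 − ((1+0.0056)/(1+r))^11] / (r − 0.0056) = €857,846.44.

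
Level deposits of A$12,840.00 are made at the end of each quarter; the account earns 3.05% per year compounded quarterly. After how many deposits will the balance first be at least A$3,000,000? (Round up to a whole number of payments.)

Periodic rate r = 0.0305/4 per quarter; n is counted in quarters.
Ordinary annuity FV: 3,000,000 = 12,840 × [((1+r)^n − 1)/r].
(1+r)^n = 1 + 3,000,000 × r / 12,840, so n = ln(1 + 3,000,000·r/12,840) / ln(1+r) = 134.68.
Round up to a whole number of payments: n = 135.

135 payments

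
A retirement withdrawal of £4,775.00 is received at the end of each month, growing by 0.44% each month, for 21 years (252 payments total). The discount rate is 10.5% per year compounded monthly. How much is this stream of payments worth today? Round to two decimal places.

Periodic rate r = 0.105/12 per month; n is counted in months.
Growing ordinary annuity: PV = PMT₁ × [1 − ((1+g)/(1+r))^n] / (r − g) = 4,775 × [1 − ((1+0.0044)/(1+r))^252] / (r − 0.0044) = £728,281.91.

£728,281.91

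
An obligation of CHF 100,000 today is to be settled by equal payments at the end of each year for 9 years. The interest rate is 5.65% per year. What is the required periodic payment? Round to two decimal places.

CHF 14,479.08

Level ordinary annuity; solve PV = PMT × [(1 − (1+r)^−n)/r] for PMT.
Periodic rate r = 0.0565 per year.
With n = 9: PMT = 100,000 / ([(1 − (1+r)^−n)/r]) = CHF 14,479.08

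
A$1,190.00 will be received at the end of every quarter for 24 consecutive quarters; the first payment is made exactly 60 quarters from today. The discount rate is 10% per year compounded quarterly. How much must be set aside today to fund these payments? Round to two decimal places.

A$4,958.24

Ordinary annuity of 24 payments, first payment at period 60.
Periodic rate r = 0.1/4 per quarter; n is counted in quarters.
The ordinary-annuity PV formula values the stream one period before the first payment (period 59); discount that back 59 periods:
PV₀ = 1,190 × [1 − (1+r)^−24] / r × (1+r)^−59 = A$4,958.24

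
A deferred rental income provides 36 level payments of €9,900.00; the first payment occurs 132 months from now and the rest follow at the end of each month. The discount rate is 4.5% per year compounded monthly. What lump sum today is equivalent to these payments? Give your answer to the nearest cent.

€203,819.15

Ordinary annuity of 36 payments, first payment at period 132.
Periodic rate r = 0.045/12 per month; n is counted in months.
The ordinary-annuity PV formula values the stream one period before the first payment (period 131); discount that back 131 periods:
PV₀ = 9,900 × [1 − (1+r)^−36] / r × (1+r)^−131 = €203,819.15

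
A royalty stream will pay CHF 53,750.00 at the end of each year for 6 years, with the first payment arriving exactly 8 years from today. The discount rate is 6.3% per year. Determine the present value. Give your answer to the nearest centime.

CHF 170,722.89

Ordinary annuity of 6 payments, first payment at period 8.
Periodic rate r = 0.063 per year.
The ordinary-annuity PV formula values the stream one period before the first payment (period 7); discount that back 7 periods:
PV₀ = 53,750 × [1 − (1+r)^−6] / r × (1+r)^−7 = CHF 170,722.89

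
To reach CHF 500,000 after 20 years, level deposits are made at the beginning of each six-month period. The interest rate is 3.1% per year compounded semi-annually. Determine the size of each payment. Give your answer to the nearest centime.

CHF 8,977.34

Level annuity due; solve FV = PMT × [((1+r)^n − 1)/r] × (1+r) for PMT.
Periodic rate r = 0.031/2 per half-year; n is counted in half-years.
With n = 40: PMT = 500,000 / ([((1+r)^n − 1)/r] × (1+r)) = CHF 8,977.34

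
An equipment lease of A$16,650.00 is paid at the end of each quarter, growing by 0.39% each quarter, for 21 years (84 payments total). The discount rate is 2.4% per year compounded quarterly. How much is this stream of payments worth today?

A$1,276,410.94

Periodic rate r = 0.024/4 per quarter; n is counted in quarters.
Growing ordinary annuity: PV = PMT₁ × [1 − ((1+g)/(1+r))^n] / (r − g) = 16,650 × [1 − ((1+0.0039)/(1+r))^84] / (r − 0.0039) = A$1,276,410.94.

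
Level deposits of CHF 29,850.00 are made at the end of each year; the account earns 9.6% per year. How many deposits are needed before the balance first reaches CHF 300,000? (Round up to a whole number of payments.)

Periodic rate r = 0.096 per year.
Ordinary annuity FV: 300,000 = 29,850 × [((1+r)^n − 1)/r].
(1+r)^n = 1 + 300,000 × r / 29,850, so n = ln(1 + 300,000·r/29,850) / ln(1+r) = 7.37.
Round up to a whole number of payments: n = 8.

8 payments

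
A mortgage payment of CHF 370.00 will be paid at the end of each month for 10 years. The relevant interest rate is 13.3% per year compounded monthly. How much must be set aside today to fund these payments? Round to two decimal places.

CHF 24,489.46

This is an ordinary annuity: 120 payments of CHF 370.00 at the end of each month.
Periodic rate r = 0.133/12 per month; n is counted in months.
PV = PMT × [(1 − (1+r)^−n)/r] = 370 × [1 − (1+r)^−120] / r = CHF 24,489.46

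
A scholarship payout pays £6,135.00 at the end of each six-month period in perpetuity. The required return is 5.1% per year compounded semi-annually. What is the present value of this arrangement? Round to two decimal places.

£240,588.24

Periodic rate r = 0.051/2 per half-year.
Level perpetuity: PV = PMT / r = 6,135 / (0.051/2) = £240,588.24.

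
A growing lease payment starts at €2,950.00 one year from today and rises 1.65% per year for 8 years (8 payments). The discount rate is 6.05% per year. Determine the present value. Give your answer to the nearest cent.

Periodic rate r = 0.0605 per year.
Growing ordinary annuity: PV = PMT₁ × [1 − ((1+g)/(1+r))^n] / (r − g) = 2,950 × [1 − ((1+0.0165)/(1+r))^8] / (r − 0.0165) = €19,276.80.

€19,276.80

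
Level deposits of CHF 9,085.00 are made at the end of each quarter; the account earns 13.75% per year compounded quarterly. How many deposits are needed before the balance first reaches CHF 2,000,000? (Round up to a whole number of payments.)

Periodic rate r = 0.1375/4 per quarter; n is counted in quarters.
Ordinary annuity FV: 2,000,000 = 9,085 × [((1+r)^n − 1)/r].
(1+r)^n = 1 + 2,000,000 × r / 9,085, so n = ln(1 + 2,000,000·r/9,085) / ln(1+r) = 63.55.
Round up to a whole number of payments: n = 64.

64 payments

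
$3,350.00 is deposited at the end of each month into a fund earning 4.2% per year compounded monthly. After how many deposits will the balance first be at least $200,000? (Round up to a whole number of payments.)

55 payments

Periodic rate r = 0.042/12 per month; n is counted in months.
Ordinary annuity FV: 200,000 = 3,350 × [((1+r)^n − 1)/r].
(1+r)^n = 1 + 200,000 × r / 3,350, so n = ln(1 + 200,000·r/3,350) / ln(1+r) = 54.31.
Round up to a whole number of payments: n = 55.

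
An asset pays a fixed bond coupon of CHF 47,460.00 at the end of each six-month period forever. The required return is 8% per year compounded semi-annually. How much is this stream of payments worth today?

Periodic rate r = 0.08/2 per half-year.
Level perpetuity: PV = PMT / r = 47,460 / (0.08/2) = CHF 1,186,500.00.

CHF 1,186,500.00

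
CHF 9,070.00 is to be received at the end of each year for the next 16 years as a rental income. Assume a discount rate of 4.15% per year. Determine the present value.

CHF 104,526.40

This is an ordinary annuity: 16 payments of CHF 9,070.00 at the end of each year.
Periodic rate r = 0.0415 per year.
PV = PMT × [(1 − (1+r)^−n)/r] = 9,070 × [1 − (1+r)^−16] / r = CHF 104,526.40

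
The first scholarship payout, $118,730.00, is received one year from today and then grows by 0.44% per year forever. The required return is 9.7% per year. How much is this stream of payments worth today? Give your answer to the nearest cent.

Periodic rate r = 0.097 per year.
Growing perpetuity (Gordon): PV = PMT₁ / (r − g) = 118,730 / (r − 0.0044) = $1,282,181.43.

$1,282,181.43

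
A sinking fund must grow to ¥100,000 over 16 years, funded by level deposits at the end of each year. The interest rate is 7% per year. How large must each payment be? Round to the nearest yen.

Level ordinary annuity; solve FV = PMT × [((1+r)^n − 1)/r] for PMT.
Periodic rate r = 0.07 per year.
With n = 16: PMT = 100,000 / ([((1+r)^n − 1)/r]) = ¥3,586

¥3,586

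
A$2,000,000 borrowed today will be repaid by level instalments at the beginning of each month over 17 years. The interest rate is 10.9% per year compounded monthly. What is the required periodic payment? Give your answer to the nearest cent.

A$21,383.51

Level annuity due; solve PV = PMT × [(1 − (1+r)^−n)/r] × (1+r) for PMT.
Periodic rate r = 0.109/12 per month; n is counted in months.
With n = 204: PMT = 2,000,000 / ([(1 − (1+r)^−n)/r] × (1+r)) = A$21,383.51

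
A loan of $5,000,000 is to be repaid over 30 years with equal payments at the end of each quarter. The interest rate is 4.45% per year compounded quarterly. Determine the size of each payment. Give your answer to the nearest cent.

Level ordinary annuity; solve PV = PMT × [(1 − (1+r)^−n)/r] for PMT.
Periodic rate r = 0.0445/4 per quarter; n is counted in quarters.
With n = 120: PMT = 5,000,000 / ([(1 − (1+r)^−n)/r]) = $75,691.10

$75,691.10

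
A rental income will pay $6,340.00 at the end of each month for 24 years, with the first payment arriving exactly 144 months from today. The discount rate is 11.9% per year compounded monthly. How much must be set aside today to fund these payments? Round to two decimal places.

Ordinary annuity of 288 payments, first payment at period 144.
Periodic rate r = 0.119/12 per month; n is counted in months.
The ordinary-annuity PV formula values the stream one period before the first payment (period 143); discount that back 143 periods:
PV₀ = 6,340 × [1 − (1+r)^−288] / r × (1+r)^−143 = $146,824.33

$146,824.33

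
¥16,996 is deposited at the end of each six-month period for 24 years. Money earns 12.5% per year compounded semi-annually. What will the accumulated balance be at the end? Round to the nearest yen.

This is an ordinary annuity: 48 deposits of ¥16,996 at the end of each six-month period.
Periodic rate r = 0.125/2 per half-year; n is counted in half-years.
FV = PMT × [((1+r)^n − 1)/r] = 16,996 × [(1+r)^48 − 1] / r = ¥4,719,848

¥4,719,848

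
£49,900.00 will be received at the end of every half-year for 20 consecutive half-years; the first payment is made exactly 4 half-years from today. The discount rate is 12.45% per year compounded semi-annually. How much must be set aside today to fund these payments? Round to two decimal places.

Ordinary annuity of 20 payments, first payment at period 4.
Periodic rate r = 0.1245/2 per half-year; n is counted in half-years.
The ordinary-annuity PV formula values the stream one period before the first payment (period 3); discount that back 3 periods:
PV₀ = 49,900 × [1 − (1+r)^−20] / r × (1+r)^−3 = £468,907.11

£468,907.11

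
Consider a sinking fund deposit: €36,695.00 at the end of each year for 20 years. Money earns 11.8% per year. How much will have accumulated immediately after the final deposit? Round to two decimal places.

€2,583,441.46

This is an ordinary annuity: 20 deposits of €36,695.00 at the end of each year.
Periodic rate r = 0.118 per year.
FV = PMT × [((1+r)^n − 1)/r] = 36,695 × [(1+r)^20 − 1] / r = €2,583,441.46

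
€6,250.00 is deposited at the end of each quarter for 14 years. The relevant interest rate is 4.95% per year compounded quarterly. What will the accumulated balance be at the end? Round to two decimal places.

This is an ordinary annuity: 56 deposits of €6,250.00 at the end of each quarter.
Periodic rate r = 0.0495/4 per quarter; n is counted in quarters.
FV = PMT × [((1+r)^n − 1)/r] = 6,250 × [(1+r)^56 − 1] / r = €500,615.76

€500,615.76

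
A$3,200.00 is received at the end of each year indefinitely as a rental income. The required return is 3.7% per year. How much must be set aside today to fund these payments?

Periodic rate r = 0.037 per year.
Level perpetuity: PV = PMT / r = 3,200 / (0.037) = A$86,486.49.

A$86,486.49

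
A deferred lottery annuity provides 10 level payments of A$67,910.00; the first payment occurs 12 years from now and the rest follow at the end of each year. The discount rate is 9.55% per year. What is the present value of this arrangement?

A$156,002.08

Ordinary annuity of 10 payments, first payment at period 12.
Periodic rate r = 0.0955 per year.
The ordinary-annuity PV formula values the stream one period before the first payment (period 11); discount that back 11 periods:
PV₀ = 67,910 × [1 − (1+r)^−10] / r × (1+r)^−11 = A$156,002.08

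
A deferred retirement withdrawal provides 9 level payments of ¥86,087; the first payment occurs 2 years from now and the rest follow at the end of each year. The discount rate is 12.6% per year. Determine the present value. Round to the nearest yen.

¥398,239

Ordinary annuity of 9 payments, first payment at period 2.
Periodic rate r = 0.126 per year.
The ordinary-annuity PV formula values the stream one period before the first payment (period 1); discount that back 1 periods:
PV₀ = 86,087 × [1 − (1+r)^−9] / r × (1+r)^−1 = ¥398,239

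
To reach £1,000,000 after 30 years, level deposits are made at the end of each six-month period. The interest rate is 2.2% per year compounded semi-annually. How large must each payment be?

Level ordinary annuity; solve FV = PMT × [((1+r)^n − 1)/r] for PMT.
Periodic rate r = 0.022/2 per half-year; n is counted in half-years.
With n = 60: PMT = 1,000,000 / ([((1+r)^n − 1)/r]) = £11,855.59

£11,855.59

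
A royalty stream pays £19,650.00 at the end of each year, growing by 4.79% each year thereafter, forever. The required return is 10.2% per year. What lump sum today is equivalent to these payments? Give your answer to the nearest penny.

Periodic rate r = 0.102 per year.
Growing perpetuity (Gordon): PV = PMT₁ / (r − g) = 19,650 / (r − 0.0479) = £363,216.27.

£363,216.27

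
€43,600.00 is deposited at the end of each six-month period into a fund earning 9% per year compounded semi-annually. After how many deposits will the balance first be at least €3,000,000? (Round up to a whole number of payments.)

33 payments

Periodic rate r = 0.09/2 per half-year; n is counted in half-years.
Ordinary annuity FV: 3,000,000 = 43,600 × [((1+r)^n − 1)/r].
(1+r)^n = 1 + 3,000,000 × r / 43,600, so n = ln(1 + 3,000,000·r/43,600) / ln(1+r) = 32.04.
Round up to a whole number of payments: n = 33.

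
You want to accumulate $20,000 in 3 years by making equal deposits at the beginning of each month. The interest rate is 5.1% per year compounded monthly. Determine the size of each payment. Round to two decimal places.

$513.14

Level annuity due; solve FV = PMT × [((1+r)^n − 1)/r] × (1+r) for PMT.
Periodic rate r = 0.051/12 per month; n is counted in months.
With n = 36: PMT = 20,000 / ([((1+r)^n − 1)/r] × (1+r)) = $513.14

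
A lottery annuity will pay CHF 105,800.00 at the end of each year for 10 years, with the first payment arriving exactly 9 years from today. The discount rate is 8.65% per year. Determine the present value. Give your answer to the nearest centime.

CHF 355,094.22

Ordinary annuity of 10 payments, first payment at period 9.
Periodic rate r = 0.0865 per year.
The ordinary-annuity PV formula values the stream one period before the first payment (period 8); discount that back 8 periods:
PV₀ = 105,800 × [1 − (1+r)^−10] / r × (1+r)^−8 = CHF 355,094.22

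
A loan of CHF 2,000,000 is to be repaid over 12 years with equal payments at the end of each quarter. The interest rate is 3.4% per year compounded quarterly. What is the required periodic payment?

Level ordinary annuity; solve PV = PMT × [(1 − (1+r)^−n)/r] for PMT.
Periodic rate r = 0.034/4 per quarter; n is counted in quarters.
With n = 48: PMT = 2,000,000 / ([(1 − (1+r)^−n)/r]) = CHF 50,917.48

CHF 50,917.48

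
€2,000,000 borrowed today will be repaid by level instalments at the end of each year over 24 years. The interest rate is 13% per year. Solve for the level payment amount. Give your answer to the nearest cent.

Level ordinary annuity; solve PV = PMT × [(1 − (1+r)^−n)/r] for PMT.
Periodic rate r = 0.13 per year.
With n = 24: PMT = 2,000,000 / ([(1 − (1+r)^−n)/r]) = €274,616.52

€274,616.52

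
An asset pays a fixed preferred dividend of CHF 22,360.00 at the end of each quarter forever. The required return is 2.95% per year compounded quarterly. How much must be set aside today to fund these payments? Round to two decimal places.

Periodic rate r = 0.0295/4 per quarter.
Level perpetuity: PV = PMT / r = 22,360 / (0.0295/4) = CHF 3,031,864.41.

CHF 3,031,864.41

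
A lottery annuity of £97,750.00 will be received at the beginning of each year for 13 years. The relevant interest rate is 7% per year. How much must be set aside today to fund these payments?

This is an annuity due: 13 payments of £97,750.00 at the beginning of each year.
Periodic rate r = 0.07 per year.
PV = PMT × [(1 − (1+r)^−n)/r] × (1+r) = 97,750 × [1 − (1+r)^−13] / r × (1+r) = £874,147.59

£874,147.59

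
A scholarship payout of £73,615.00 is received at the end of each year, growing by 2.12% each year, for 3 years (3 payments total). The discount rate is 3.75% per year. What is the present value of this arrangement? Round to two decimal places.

Periodic rate r = 0.0375 per year.
Growing ordinary annuity: PV = PMT₁ × [1 − ((1+g)/(1+r))^n] / (r − g) = 73,615 × [1 − ((1+0.0212)/(1+r))^3] / (r − 0.0212) = £209,535.91.

£209,535.91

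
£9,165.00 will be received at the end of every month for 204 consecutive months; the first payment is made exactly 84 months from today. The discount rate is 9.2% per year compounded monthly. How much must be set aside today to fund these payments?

Ordinary annuity of 204 payments, first payment at period 84.
Periodic rate r = 0.092/12 per month; n is counted in months.
The ordinary-annuity PV formula values the stream one period before the first payment (period 83); discount that back 83 periods:
PV₀ = 9,165 × [1 − (1+r)^−204] / r × (1+r)^−83 = £500,666.80

£500,666.80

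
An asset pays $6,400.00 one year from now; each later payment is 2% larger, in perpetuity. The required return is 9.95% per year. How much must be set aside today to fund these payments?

$80,503.14

Periodic rate r = 0.0995 per year.
Growing perpetuity (Gordon): PV = PMT₁ / (r − g) = 6,400 / (r − 0.02) = $80,503.14.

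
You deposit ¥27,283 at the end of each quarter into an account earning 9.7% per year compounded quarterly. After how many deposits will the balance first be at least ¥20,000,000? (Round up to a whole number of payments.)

Periodic rate r = 0.097/4 per quarter; n is counted in quarters.
Ordinary annuity FV: 20,000,000 = 27,283 × [((1+r)^n − 1)/r].
(1+r)^n = 1 + 20,000,000 × r / 27,283, so n = ln(1 + 20,000,000·r/27,283) / ln(1+r) = 122.39.
Round up to a whole number of payments: n = 123.

123 payments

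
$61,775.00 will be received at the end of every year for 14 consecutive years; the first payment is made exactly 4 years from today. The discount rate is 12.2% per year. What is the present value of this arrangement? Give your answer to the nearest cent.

$286,943.59

Ordinary annuity of 14 payments, first payment at period 4.
Periodic rate r = 0.122 per year.
The ordinary-annuity PV formula values the stream one period before the first payment (period 3); discount that back 3 periods:
PV₀ = 61,775 × [1 − (1+r)^−14] / r × (1+r)^−3 = $286,943.59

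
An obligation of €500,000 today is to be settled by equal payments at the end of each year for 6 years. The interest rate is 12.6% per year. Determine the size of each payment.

Level ordinary annuity; solve PV = PMT × [(1 − (1+r)^−n)/r] for PMT.
Periodic rate r = 0.126 per year.
With n = 6: PMT = 500,000 / ([(1 − (1+r)^−n)/r]) = €123,686.46

€123,686.46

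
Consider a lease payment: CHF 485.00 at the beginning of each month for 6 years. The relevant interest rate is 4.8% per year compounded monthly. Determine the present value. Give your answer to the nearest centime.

CHF 30,410.32

This is an annuity due: 72 payments of CHF 485.00 at the beginning of each month.
Periodic rate r = 0.048/12 per month; n is counted in months.
PV = PMT × [(1 − (1+r)^−n)/r] × (1+r) = 485 × [1 − (1+r)^−72] / r × (1+r) = CHF 30,410.32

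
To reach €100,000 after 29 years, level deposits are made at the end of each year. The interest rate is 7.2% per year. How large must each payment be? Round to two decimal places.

€1,105.96

Level ordinary annuity; solve FV = PMT × [((1+r)^n − 1)/r] for PMT.
Periodic rate r = 0.072 per year.
With n = 29: PMT = 100,000 / ([((1+r)^n − 1)/r]) = €1,105.96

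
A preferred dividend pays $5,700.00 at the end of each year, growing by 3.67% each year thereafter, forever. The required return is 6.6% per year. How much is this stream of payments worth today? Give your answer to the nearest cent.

$194,539.25

Periodic rate r = 0.066 per year.
Growing perpetuity (Gordon): PV = PMT₁ / (r − g) = 5,700 / (r − 0.0367) = $194,539.25.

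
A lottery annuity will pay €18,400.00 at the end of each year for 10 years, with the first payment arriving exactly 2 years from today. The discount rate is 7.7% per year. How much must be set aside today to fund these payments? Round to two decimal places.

Ordinary annuity of 10 payments, first payment at period 2.
Periodic rate r = 0.077 per year.
The ordinary-annuity PV formula values the stream one period before the first payment (period 1); discount that back 1 periods:
PV₀ = 18,400 × [1 − (1+r)^−10] / r × (1+r)^−1 = €116,205.90

€116,205.90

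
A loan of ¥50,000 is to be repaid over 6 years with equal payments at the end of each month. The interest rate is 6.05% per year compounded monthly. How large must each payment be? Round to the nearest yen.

¥830

Level ordinary annuity; solve PV = PMT × [(1 − (1+r)^−n)/r] for PMT.
Periodic rate r = 0.0605/12 per month; n is counted in months.
With n = 72: PMT = 50,000 / ([(1 − (1+r)^−n)/r]) = ¥830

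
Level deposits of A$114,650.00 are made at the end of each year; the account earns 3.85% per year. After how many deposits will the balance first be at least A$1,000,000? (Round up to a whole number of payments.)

Periodic rate r = 0.0385 per year.
Ordinary annuity FV: 1,000,000 = 114,650 × [((1+r)^n − 1)/r].
(1+r)^n = 1 + 1,000,000 × r / 114,650, so n = ln(1 + 1,000,000·r/114,650) / ln(1+r) = 7.66.
Round up to a whole number of payments: n = 8.

8 payments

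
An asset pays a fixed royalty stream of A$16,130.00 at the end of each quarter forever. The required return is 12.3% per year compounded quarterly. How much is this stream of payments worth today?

A$524,552.85

Periodic rate r = 0.123/4 per quarter.
Level perpetuity: PV = PMT / r = 16,130 / (0.123/4) = A$524,552.85.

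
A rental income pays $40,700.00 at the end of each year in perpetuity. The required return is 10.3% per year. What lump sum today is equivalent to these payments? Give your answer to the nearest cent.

Periodic rate r = 0.103 per year.
Level perpetuity: PV = PMT / r = 40,700 / (0.103) = $395,145.63.

$395,145.63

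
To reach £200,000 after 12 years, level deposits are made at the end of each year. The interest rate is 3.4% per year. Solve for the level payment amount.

£13,775.17

Level ordinary annuity; solve FV = PMT × [((1+r)^n − 1)/r] for PMT.
Periodic rate r = 0.034 per year.
With n = 12: PMT = 200,000 / ([((1+r)^n − 1)/r]) = £13,775.17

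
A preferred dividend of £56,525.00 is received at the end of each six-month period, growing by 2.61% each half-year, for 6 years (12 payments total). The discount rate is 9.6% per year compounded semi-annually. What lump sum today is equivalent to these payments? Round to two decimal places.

Periodic rate r = 0.096/2 per half-year; n is counted in half-years.
Growing ordinary annuity: PV = PMT₁ × [1 − ((1+g)/(1+r))^n] / (r − g) = 56,525 × [1 − ((1+0.0261)/(1+r))^12] / (r − 0.0261) = £577,790.25.

£577,790.25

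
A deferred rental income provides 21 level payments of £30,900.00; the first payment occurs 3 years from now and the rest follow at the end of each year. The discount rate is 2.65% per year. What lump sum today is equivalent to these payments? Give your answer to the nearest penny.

Ordinary annuity of 21 payments, first payment at period 3.
Periodic rate r = 0.0265 per year.
The ordinary-annuity PV formula values the stream one period before the first payment (period 2); discount that back 2 periods:
PV₀ = 30,900 × [1 − (1+r)^−21] / r × (1+r)^−2 = £467,675.29

£467,675.29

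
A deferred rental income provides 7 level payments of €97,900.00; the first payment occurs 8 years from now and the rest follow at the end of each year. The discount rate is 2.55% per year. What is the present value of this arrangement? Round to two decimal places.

Ordinary annuity of 7 payments, first payment at period 8.
Periodic rate r = 0.0255 per year.
The ordinary-annuity PV formula values the stream one period before the first payment (period 7); discount that back 7 periods:
PV₀ = 97,900 × [1 − (1+r)^−7] / r × (1+r)^−7 = €520,162.45

€520,162.45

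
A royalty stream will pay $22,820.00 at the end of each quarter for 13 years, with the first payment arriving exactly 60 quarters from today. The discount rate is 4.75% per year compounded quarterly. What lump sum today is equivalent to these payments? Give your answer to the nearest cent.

$439,305.90

Ordinary annuity of 52 payments, first payment at period 60.
Periodic rate r = 0.0475/4 per quarter; n is counted in quarters.
The ordinary-annuity PV formula values the stream one period before the first payment (period 59); discount that back 59 periods:
PV₀ = 22,820 × [1 − (1+r)^−52] / r × (1+r)^−59 = $439,305.90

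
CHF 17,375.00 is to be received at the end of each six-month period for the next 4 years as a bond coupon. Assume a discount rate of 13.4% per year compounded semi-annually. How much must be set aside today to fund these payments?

This is an ordinary annuity: 8 payments of CHF 17,375.00 at the end of each six-month period.
Periodic rate r = 0.134/2 per half-year; n is counted in half-years.
PV = PMT × [(1 − (1+r)^−n)/r] = 17,375 × [1 − (1+r)^−8] / r = CHF 104,968.40

CHF 104,968.40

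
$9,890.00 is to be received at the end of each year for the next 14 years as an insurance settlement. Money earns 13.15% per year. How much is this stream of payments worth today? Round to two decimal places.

$61,870.63

This is an ordinary annuity: 14 payments of $9,890.00 at the end of each year.
Periodic rate r = 0.1315 per year.
PV = PMT × [(1 − (1+r)^−n)/r] = 9,890 × [1 − (1+r)^−14] / r = $61,870.63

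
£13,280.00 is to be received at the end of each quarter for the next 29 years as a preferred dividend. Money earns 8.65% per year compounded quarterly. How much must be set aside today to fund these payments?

£562,767.51

This is an ordinary annuity: 116 payments of £13,280.00 at the end of each quarter.
Periodic rate r = 0.0865/4 per quarter; n is counted in quarters.
PV = PMT × [(1 − (1+r)^−n)/r] = 13,280 × [1 − (1+r)^−116] / r = £562,767.51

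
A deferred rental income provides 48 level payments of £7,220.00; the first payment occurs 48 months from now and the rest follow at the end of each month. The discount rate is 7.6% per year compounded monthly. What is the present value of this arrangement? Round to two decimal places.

£221,511.04

Ordinary annuity of 48 payments, first payment at period 48.
Periodic rate r = 0.076/12 per month; n is counted in months.
The ordinary-annuity PV formula values the stream one period before the first payment (period 47); discount that back 47 periods:
PV₀ = 7,220 × [1 − (1+r)^−48] / r × (1+r)^−47 = £221,511.04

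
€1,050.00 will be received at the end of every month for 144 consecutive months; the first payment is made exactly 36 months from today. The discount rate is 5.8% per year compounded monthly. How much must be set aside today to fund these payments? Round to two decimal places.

Ordinary annuity of 144 payments, first payment at period 36.
Periodic rate r = 0.058/12 per month; n is counted in months.
The ordinary-annuity PV formula values the stream one period before the first payment (period 35); discount that back 35 periods:
PV₀ = 1,050 × [1 − (1+r)^−144] / r × (1+r)^−35 = €91,861.09

€91,861.09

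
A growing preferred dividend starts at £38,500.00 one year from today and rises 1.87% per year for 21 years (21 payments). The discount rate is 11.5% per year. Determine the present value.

£339,808.42

Periodic rate r = 0.115 per year.
Growing ordinary annuity: PV = PMT₁ × [1 − ((1+g)/(1+r))^n] / (r − g) = 38,500 × [1 − ((1+0.0187)/(1+r))^21] / (r − 0.0187) = £339,808.42.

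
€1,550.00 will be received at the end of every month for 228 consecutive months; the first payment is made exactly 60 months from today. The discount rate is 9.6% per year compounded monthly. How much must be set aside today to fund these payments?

€101,397.43

Ordinary annuity of 228 payments, first payment at period 60.
Periodic rate r = 0.096/12 per month; n is counted in months.
The ordinary-annuity PV formula values the stream one period before the first payment (period 59); discount that back 59 periods:
PV₀ = 1,550 × [1 − (1+r)^−228] / r × (1+r)^−59 = €101,397.43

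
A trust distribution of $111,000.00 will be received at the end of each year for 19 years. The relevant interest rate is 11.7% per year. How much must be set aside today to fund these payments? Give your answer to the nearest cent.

This is an ordinary annuity: 19 payments of $111,000.00 at the end of each year.
Periodic rate r = 0.117 per year.
PV = PMT × [(1 − (1+r)^−n)/r] = 111,000 × [1 − (1+r)^−19] / r = $832,806.37

$832,806.37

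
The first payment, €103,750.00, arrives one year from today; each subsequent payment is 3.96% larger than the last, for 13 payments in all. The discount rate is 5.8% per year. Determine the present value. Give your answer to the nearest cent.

Periodic rate r = 0.058 per year.
Growing ordinary annuity: PV = PMT₁ × [1 − ((1+g)/(1+r))^n] / (r − g) = 103,750 × [1 − ((1+0.0396)/(1+r))^13] / (r − 0.0396) = €1,149,912.36.

€1,149,912.36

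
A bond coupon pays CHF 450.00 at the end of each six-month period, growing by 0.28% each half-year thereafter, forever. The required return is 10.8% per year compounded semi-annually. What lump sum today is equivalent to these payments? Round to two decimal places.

Periodic rate r = 0.108/2 per half-year.
Growing perpetuity (Gordon): PV = PMT₁ / (r − g) = 450 / (r − 0.0028) = CHF 8,789.06.

CHF 8,789.06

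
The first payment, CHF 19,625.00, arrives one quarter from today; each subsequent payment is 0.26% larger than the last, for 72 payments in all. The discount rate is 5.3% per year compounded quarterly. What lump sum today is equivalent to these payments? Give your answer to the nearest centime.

CHF 981,613.50

Periodic rate r = 0.053/4 per quarter; n is counted in quarters.
Growing ordinary annuity: PV = PMT₁ × [1 − ((1+g)/(1+r))^n] / (r − g) = 19,625 × [1 − ((1+0.0026)/(1+r))^72] / (r − 0.0026) = CHF 981,613.50.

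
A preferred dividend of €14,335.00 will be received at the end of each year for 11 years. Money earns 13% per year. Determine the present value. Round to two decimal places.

€81,522.30

This is an ordinary annuity: 11 payments of €14,335.00 at the end of each year.
Periodic rate r = 0.13 per year.
PV = PMT × [(1 − (1+r)^−n)/r] = 14,335 × [1 − (1+r)^−11] / r = €81,522.30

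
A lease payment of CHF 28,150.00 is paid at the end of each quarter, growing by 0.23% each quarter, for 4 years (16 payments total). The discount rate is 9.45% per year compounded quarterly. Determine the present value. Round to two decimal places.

Periodic rate r = 0.0945/4 per quarter; n is counted in quarters.
Growing ordinary annuity: PV = PMT₁ × [1 − ((1+g)/(1+r))^n] / (r − g) = 28,150 × [1 − ((1+0.0023)/(1+r))^16] / (r − 0.0023) = CHF 377,508.83.

CHF 377,508.83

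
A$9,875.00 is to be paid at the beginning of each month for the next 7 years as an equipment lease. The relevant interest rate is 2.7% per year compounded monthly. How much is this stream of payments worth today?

This is an annuity due: 84 payments of A$9,875.00 at the beginning of each month.
Periodic rate r = 0.027/12 per month; n is counted in months.
PV = PMT × [(1 − (1+r)^−n)/r] × (1+r) = 9,875 × [1 − (1+r)^−84] / r × (1+r) = A$756,753.35

A$756,753.35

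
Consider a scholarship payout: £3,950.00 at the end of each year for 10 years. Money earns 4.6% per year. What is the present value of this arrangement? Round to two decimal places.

This is an ordinary annuity: 10 payments of £3,950.00 at the end of each year.
Periodic rate r = 0.046 per year.
PV = PMT × [(1 − (1+r)^−n)/r] = 3,950 × [1 − (1+r)^−10] / r = £31,102.13

£31,102.13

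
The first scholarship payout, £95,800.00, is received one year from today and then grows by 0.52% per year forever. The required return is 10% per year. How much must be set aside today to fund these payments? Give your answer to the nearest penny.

£1,010,548.52

Periodic rate r = 0.1 per year.
Growing perpetuity (Gordon): PV = PMT₁ / (r − g) = 95,800 / (r − 0.0052) = £1,010,548.52.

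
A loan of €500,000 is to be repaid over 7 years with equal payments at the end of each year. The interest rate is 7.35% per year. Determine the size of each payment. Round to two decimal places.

Level ordinary annuity; solve PV = PMT × [(1 − (1+r)^−n)/r] for PMT.
Periodic rate r = 0.0735 per year.
With n = 7: PMT = 500,000 / ([(1 − (1+r)^−n)/r]) = €93,911.78

€93,911.78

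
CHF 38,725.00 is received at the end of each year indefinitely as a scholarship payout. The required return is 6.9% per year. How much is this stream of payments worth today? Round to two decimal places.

CHF 561,231.88

Periodic rate r = 0.069 per year.
Level perpetuity: PV = PMT / r = 38,725 / (0.069) = CHF 561,231.88.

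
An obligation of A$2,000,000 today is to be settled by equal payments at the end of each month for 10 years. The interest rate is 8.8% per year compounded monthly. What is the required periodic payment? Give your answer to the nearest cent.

A$25,119.18

Level ordinary annuity; solve PV = PMT × [(1 − (1+r)^−n)/r] for PMT.
Periodic rate r = 0.088/12 per month; n is counted in months.
With n = 120: PMT = 2,000,000 / ([(1 − (1+r)^−n)/r]) = A$25,119.18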